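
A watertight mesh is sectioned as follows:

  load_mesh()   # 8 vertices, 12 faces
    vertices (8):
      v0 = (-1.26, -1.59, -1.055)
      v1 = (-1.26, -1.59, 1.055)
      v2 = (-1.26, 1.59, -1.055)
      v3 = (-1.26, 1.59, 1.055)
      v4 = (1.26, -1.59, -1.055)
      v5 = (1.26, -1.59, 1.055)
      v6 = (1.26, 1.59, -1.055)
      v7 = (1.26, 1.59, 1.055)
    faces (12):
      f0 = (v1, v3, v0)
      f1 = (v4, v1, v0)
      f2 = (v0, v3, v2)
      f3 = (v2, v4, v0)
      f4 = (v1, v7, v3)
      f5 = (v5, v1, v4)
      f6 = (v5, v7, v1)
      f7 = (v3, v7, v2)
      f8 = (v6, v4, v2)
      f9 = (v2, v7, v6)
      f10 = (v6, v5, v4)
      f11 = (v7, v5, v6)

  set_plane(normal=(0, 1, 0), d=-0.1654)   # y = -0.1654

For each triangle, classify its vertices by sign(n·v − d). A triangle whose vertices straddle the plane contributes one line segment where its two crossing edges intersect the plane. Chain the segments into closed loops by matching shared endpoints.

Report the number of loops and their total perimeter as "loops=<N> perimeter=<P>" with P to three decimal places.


loops=1 perimeter=9.260

Straddling triangles (8 of 12):
  (v1,v3,v0) [-+-] → (-1.26, -0.1654, 1.055)–(-1.26, -0.1654, -0.109747)  len=1.1647
  (v0,v3,v2) [-++] → (-1.26, -0.1654, -0.109747)–(-1.26, -0.1654, -1.055)  len=0.9453
  (v2,v4,v0) [+--] → (0.131072, -0.1654, -1.055)–(-1.26, -0.1654, -1.055)  len=1.3911
  (v1,v7,v3) [-++] → (-0.131072, -0.1654, 1.055)–(-1.26, -0.1654, 1.055)  len=1.1289
  (v5,v7,v1) [-+-] → (1.26, -0.1654, 1.055)–(-0.131072, -0.1654, 1.055)  len=1.3911
  (v6,v4,v2) [+-+] → (1.26, -0.1654, -1.055)–(0.131072, -0.1654, -1.055)  len=1.1289
  (v6,v5,v4) [+--] → (1.26, -0.1654, 0.109747)–(1.26, -0.1654, -1.055)  len=1.1647
  (v7,v5,v6) [+-+] → (1.26, -0.1654, 1.055)–(1.26, -0.1654, 0.109747)  len=0.9453

Chained into 1 loop(s):
  loop 1: 8 segments, perimeter = 9.2600
Total perimeter = 9.260


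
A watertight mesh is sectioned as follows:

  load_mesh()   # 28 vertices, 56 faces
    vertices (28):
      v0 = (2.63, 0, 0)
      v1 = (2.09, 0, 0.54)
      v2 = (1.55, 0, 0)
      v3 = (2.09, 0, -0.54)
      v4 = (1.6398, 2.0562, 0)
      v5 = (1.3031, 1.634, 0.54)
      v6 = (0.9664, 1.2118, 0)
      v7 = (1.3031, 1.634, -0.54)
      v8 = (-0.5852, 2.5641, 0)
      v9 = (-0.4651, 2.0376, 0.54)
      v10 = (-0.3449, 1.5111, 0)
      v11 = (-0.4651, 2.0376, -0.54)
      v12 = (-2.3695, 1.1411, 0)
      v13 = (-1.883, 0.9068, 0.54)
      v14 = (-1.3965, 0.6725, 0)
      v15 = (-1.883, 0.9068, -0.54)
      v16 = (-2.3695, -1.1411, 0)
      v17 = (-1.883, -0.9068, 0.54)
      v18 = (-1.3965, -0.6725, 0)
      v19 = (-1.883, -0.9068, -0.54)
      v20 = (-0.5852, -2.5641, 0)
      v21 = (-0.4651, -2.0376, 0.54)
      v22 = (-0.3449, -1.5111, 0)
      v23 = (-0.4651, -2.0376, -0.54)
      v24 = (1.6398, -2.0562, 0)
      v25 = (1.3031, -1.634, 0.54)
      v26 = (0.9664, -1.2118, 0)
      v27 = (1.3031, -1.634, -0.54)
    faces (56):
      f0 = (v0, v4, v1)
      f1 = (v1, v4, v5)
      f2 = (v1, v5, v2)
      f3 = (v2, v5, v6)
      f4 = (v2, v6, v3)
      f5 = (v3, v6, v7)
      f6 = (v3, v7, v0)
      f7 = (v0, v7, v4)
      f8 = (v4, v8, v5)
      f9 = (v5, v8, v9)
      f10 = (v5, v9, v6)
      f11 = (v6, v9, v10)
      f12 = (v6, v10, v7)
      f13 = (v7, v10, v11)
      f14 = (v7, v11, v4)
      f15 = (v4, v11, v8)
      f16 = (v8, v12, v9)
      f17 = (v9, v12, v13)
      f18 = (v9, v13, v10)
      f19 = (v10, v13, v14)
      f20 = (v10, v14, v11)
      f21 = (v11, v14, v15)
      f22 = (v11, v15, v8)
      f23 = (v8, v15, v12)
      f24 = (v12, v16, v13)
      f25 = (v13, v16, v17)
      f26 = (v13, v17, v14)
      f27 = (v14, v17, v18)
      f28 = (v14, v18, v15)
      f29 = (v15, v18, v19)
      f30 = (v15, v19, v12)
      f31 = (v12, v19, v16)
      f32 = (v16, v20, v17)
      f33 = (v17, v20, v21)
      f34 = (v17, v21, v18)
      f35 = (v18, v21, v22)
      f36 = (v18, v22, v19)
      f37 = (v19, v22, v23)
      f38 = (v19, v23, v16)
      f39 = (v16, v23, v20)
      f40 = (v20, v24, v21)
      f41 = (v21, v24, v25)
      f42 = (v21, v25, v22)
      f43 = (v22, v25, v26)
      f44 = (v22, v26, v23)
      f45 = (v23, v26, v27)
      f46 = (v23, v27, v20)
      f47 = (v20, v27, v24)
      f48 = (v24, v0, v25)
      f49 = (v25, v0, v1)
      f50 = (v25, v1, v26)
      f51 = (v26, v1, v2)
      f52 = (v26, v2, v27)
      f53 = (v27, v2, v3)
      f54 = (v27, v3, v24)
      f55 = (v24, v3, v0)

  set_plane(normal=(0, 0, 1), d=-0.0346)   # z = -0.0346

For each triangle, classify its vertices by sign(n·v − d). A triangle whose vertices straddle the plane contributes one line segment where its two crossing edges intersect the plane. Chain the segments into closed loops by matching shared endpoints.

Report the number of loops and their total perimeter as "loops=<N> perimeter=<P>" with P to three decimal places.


loops=2 perimeter=25.391

Straddling triangles (28 of 56):
  (v2,v6,v3) [++-] → (1.03839, 1.13416, -0.0346)–(1.5846, 0, -0.0346)  len=1.2588
  (v3,v6,v7) [-+-] → (1.03839, 1.13416, -0.0346)–(0.987974, 1.23885, -0.0346)  len=0.1162
  (v3,v7,v0) [--+] → (2.54498, 0.104697, -0.0346)–(2.5954, 0, -0.0346)  len=0.1162
  (v0,v7,v4) [+-+] → (2.54498, 0.104697, -0.0346)–(1.61823, 2.02915, -0.0346)  len=2.1360
  (v6,v10,v7) [++-] → (-0.239306, 1.51897, -0.0346)–(0.987974, 1.23885, -0.0346)  len=1.2588
  (v7,v10,v11) [-+-] → (-0.239306, 1.51897, -0.0346)–(-0.352602, 1.54484, -0.0346)  len=0.1162
  (v7,v11,v4) [--+] → (1.50493, 2.05501, -0.0346)–(1.61823, 2.02915, -0.0346)  len=0.1162
  (v4,v11,v8) [+-+] → (1.50493, 2.05501, -0.0346)–(-0.577505, 2.53036, -0.0346)  len=2.1360
  (v10,v14,v11) [++-] → (-1.33682, 0.759968, -0.0346)–(-0.352602, 1.54483, -0.0346)  len=1.2589
  (v11,v14,v15) [-+-] → (-1.33682, 0.759968, -0.0346)–(-1.42767, 0.687513, -0.0346)  len=0.1162
  (v11,v15,v8) [--+] → (-0.668355, 2.45791, -0.0346)–(-0.577505, 2.53036, -0.0346)  len=0.1162
  (v8,v15,v12) [+-+] → (-0.668355, 2.45791, -0.0346)–(-2.33833, 1.12609, -0.0346)  len=2.1360
  (v14,v18,v15) [++-] → (-1.42767, -0.571308, -0.0346)–(-1.42767, 0.687513, -0.0346)  len=1.2588
  (v15,v18,v19) [-+-] → (-1.42767, -0.571308, -0.0346)–(-1.42767, -0.687513, -0.0346)  len=0.1162
  (v15,v19,v12) [--+] → (-2.33833, 1.00988, -0.0346)–(-2.33833, 1.12609, -0.0346)  len=0.1162
  (v12,v19,v16) [+-+] → (-2.33833, 1.00988, -0.0346)–(-2.33833, -1.12609, -0.0346)  len=2.1360
  (v18,v22,v19) [++-] → (-0.443452, -1.47238, -0.0346)–(-1.42767, -0.687513, -0.0346)  len=1.2589
  (v19,v22,v23) [-+-] → (-0.443452, -1.47238, -0.0346)–(-0.352602, -1.54484, -0.0346)  len=0.1162
  (v19,v23,v16) [--+] → (-2.24748, -1.19854, -0.0346)–(-2.33833, -1.12609, -0.0346)  len=0.1162
  (v16,v23,v20) [+-+] → (-2.24748, -1.19854, -0.0346)–(-0.577505, -2.53036, -0.0346)  len=2.1360
  (v22,v26,v23) [++-] → (0.874678, -1.26471, -0.0346)–(-0.352602, -1.54483, -0.0346)  len=1.2588
  (v23,v26,v27) [-+-] → (0.874678, -1.26471, -0.0346)–(0.987974, -1.23885, -0.0346)  len=0.1162
  (v23,v27,v20) [--+] → (-0.464209, -2.5045, -0.0346)–(-0.577505, -2.53036, -0.0346)  len=0.1162
  (v20,v27,v24) [+-+] → (-0.464209, -2.5045, -0.0346)–(1.61823, -2.02915, -0.0346)  len=2.1360
  (v26,v2,v27) [++-] → (1.53418, -0.104697, -0.0346)–(0.987974, -1.23885, -0.0346)  len=1.2588
  (v27,v2,v3) [-+-] → (1.53418, -0.104697, -0.0346)–(1.5846, 0, -0.0346)  len=0.1162
  (v27,v3,v24) [--+] → (1.66865, -1.92445, -0.0346)–(1.61823, -2.02915, -0.0346)  len=0.1162
  (v24,v3,v0) [+-+] → (1.66865, -1.92445, -0.0346)–(2.5954, 0, -0.0346)  len=2.1360

Chained into 2 loop(s):
  loop 1: 14 segments, perimeter = 9.6253
  loop 2: 14 segments, perimeter = 15.7654
Total perimeter = 25.391


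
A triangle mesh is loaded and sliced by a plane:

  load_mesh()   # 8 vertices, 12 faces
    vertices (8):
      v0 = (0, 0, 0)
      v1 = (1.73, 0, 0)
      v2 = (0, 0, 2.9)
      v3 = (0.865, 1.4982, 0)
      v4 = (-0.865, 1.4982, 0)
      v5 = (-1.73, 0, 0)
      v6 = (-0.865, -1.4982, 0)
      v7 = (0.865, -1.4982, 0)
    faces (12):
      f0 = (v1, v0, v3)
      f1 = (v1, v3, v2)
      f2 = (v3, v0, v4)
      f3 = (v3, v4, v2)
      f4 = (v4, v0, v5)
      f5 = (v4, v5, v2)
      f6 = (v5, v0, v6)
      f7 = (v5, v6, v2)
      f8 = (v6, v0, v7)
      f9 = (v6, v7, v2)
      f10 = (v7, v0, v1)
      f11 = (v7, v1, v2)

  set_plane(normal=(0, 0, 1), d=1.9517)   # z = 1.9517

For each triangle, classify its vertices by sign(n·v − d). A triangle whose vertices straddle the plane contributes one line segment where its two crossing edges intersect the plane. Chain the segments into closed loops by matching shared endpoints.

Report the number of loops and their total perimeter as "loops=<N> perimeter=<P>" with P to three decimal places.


Straddling triangles (6 of 12):
  (v1,v3,v2) [--+] → (0.282855, 0.489911, 1.9517)–(0.56571, 0, 1.9517)  len=0.5657
  (v3,v4,v2) [--+] → (-0.282855, 0.489911, 1.9517)–(0.282855, 0.489911, 1.9517)  len=0.5657
  (v4,v5,v2) [--+] → (-0.56571, 0, 1.9517)–(-0.282855, 0.489911, 1.9517)  len=0.5657
  (v5,v6,v2) [--+] → (-0.282855, -0.489911, 1.9517)–(-0.56571, 0, 1.9517)  len=0.5657
  (v6,v7,v2) [--+] → (0.282855, -0.489911, 1.9517)–(-0.282855, -0.489911, 1.9517)  len=0.5657
  (v7,v1,v2) [--+] → (0.56571, 0, 1.9517)–(0.282855, -0.489911, 1.9517)  len=0.5657

Chained into 1 loop(s):
  loop 1: 6 segments, perimeter = 3.3942
Total perimeter = 3.394

loops=1 perimeter=3.394


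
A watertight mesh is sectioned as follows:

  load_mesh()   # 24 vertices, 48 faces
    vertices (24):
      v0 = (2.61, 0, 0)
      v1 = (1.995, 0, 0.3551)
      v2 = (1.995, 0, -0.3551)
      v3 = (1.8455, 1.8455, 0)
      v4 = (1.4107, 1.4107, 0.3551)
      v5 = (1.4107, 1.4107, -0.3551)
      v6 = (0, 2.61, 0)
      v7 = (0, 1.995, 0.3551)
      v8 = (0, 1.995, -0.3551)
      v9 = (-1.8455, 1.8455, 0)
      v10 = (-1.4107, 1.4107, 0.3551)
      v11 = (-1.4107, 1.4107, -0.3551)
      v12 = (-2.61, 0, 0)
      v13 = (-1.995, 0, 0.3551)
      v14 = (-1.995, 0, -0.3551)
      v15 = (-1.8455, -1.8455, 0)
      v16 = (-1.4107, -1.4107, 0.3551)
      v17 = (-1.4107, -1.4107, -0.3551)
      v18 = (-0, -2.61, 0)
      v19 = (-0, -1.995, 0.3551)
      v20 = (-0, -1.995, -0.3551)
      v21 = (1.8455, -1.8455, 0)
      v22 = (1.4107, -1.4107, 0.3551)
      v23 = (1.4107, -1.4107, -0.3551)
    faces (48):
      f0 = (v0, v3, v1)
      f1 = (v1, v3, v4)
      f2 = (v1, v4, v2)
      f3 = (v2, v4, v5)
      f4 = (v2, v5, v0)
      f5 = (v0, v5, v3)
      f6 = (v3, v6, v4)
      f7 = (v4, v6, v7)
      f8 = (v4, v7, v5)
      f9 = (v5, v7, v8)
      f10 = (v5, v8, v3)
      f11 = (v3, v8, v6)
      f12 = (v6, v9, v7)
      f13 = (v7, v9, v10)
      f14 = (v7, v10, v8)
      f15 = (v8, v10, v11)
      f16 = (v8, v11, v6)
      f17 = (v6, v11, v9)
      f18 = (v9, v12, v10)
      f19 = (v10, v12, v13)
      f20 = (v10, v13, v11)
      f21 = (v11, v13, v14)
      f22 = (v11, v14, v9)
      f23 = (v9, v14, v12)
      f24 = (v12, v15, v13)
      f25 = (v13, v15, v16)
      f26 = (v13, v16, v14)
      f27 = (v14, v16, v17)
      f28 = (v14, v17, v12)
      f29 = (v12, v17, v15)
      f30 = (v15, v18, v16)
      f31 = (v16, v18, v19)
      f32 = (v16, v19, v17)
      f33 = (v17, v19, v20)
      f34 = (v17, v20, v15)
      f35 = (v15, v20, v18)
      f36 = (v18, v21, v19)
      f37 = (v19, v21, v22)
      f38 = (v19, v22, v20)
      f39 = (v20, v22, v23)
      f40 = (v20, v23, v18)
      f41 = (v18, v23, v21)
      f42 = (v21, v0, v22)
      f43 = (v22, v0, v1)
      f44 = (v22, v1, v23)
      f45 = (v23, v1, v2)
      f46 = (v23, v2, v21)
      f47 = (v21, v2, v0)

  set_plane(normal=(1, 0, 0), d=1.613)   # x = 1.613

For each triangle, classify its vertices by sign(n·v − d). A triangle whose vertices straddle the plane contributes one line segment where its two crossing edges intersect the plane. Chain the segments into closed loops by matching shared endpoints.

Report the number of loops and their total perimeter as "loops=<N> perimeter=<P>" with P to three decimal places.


Straddling triangles (16 of 48):
  (v1,v3,v4) [++-] → (1.613, 1.613, 0.189882)–(1.613, 0.922279, 0.3551)  len=0.7102
  (v1,v4,v2) [+-+] → (1.613, 0.922279, 0.3551)–(1.613, 0.922279, 0.10921)  len=0.2459
  (v2,v4,v5) [+--] → (1.613, 0.922279, 0.10921)–(1.613, 0.922279, -0.3551)  len=0.4643
  (v2,v5,v0) [+-+] → (1.613, 0.922279, -0.3551)–(1.613, 1.17274, -0.295201)  len=0.2575
  (v0,v5,v3) [+-+] → (1.613, 1.17274, -0.295201)–(1.613, 1.613, -0.189882)  len=0.4527
  (v3,v6,v4) [+--] → (1.613, 1.94181, 0)–(1.613, 1.613, 0.189882)  len=0.3797
  (v5,v8,v3) [--+] → (1.613, 1.86433, -0.0447363)–(1.613, 1.613, -0.189882)  len=0.2902
  (v3,v8,v6) [+--] → (1.613, 1.86433, -0.0447363)–(1.613, 1.94181, 0)  len=0.0895
  (v18,v21,v19) [-+-] → (1.613, -1.94181, 0)–(1.613, -1.86433, 0.0447363)  len=0.0895
  (v19,v21,v22) [-+-] → (1.613, -1.86433, 0.0447363)–(1.613, -1.613, 0.189882)  len=0.2902
  (v18,v23,v21) [--+] → (1.613, -1.613, -0.189882)–(1.613, -1.94181, 0)  len=0.3797
  (v21,v0,v22) [++-] → (1.613, -1.17274, 0.295201)–(1.613, -1.613, 0.189882)  len=0.4527
  (v22,v0,v1) [-++] → (1.613, -1.17274, 0.295201)–(1.613, -0.922279, 0.3551)  len=0.2575
  (v22,v1,v23) [-+-] → (1.613, -0.922279, 0.3551)–(1.613, -0.922279, -0.10921)  len=0.4643
  (v23,v1,v2) [-++] → (1.613, -0.922279, -0.10921)–(1.613, -0.922279, -0.3551)  len=0.2459
  (v23,v2,v21) [-++] → (1.613, -0.922279, -0.3551)–(1.613, -1.613, -0.189882)  len=0.7102

Chained into 2 loop(s):
  loop 1: 8 segments, perimeter = 2.8900
  loop 2: 8 segments, perimeter = 2.8900
Total perimeter = 5.780

loops=2 perimeter=5.780


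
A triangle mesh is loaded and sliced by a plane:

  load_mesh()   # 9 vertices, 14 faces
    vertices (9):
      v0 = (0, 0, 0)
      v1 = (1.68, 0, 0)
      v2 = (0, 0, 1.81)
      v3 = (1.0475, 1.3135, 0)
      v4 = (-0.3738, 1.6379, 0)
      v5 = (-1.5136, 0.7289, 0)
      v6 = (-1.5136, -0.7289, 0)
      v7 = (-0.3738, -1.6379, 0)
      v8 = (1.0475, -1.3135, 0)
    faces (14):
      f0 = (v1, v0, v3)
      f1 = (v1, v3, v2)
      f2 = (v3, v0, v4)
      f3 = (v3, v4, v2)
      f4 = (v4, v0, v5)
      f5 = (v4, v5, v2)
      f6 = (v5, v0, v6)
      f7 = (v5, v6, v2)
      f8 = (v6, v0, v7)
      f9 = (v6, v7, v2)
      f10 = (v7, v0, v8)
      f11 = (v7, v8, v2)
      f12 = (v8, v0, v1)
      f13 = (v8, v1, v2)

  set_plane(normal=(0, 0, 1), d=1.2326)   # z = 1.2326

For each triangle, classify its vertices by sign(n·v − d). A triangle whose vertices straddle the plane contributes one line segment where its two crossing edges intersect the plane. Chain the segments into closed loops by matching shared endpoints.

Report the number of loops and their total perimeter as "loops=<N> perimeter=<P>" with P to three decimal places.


Straddling triangles (7 of 14):
  (v1,v3,v2) [--+] → (0.334158, 0.419014, 1.2326)–(0.535929, 0, 1.2326)  len=0.4651
  (v3,v4,v2) [--+] → (-0.119244, 0.522499, 1.2326)–(0.334158, 0.419014, 1.2326)  len=0.4651
  (v4,v5,v2) [--+] → (-0.482847, 0.232523, 1.2326)–(-0.119244, 0.522499, 1.2326)  len=0.4651
  (v5,v6,v2) [--+] → (-0.482847, -0.232523, 1.2326)–(-0.482847, 0.232523, 1.2326)  len=0.4650
  (v6,v7,v2) [--+] → (-0.119244, -0.522499, 1.2326)–(-0.482847, -0.232523, 1.2326)  len=0.4651
  (v7,v8,v2) [--+] → (0.334158, -0.419014, 1.2326)–(-0.119244, -0.522499, 1.2326)  len=0.4651
  (v8,v1,v2) [--+] → (0.535929, 0, 1.2326)–(0.334158, -0.419014, 1.2326)  len=0.4651

Chained into 1 loop(s):
  loop 1: 7 segments, perimeter = 3.2554
Total perimeter = 3.255

loops=1 perimeter=3.255


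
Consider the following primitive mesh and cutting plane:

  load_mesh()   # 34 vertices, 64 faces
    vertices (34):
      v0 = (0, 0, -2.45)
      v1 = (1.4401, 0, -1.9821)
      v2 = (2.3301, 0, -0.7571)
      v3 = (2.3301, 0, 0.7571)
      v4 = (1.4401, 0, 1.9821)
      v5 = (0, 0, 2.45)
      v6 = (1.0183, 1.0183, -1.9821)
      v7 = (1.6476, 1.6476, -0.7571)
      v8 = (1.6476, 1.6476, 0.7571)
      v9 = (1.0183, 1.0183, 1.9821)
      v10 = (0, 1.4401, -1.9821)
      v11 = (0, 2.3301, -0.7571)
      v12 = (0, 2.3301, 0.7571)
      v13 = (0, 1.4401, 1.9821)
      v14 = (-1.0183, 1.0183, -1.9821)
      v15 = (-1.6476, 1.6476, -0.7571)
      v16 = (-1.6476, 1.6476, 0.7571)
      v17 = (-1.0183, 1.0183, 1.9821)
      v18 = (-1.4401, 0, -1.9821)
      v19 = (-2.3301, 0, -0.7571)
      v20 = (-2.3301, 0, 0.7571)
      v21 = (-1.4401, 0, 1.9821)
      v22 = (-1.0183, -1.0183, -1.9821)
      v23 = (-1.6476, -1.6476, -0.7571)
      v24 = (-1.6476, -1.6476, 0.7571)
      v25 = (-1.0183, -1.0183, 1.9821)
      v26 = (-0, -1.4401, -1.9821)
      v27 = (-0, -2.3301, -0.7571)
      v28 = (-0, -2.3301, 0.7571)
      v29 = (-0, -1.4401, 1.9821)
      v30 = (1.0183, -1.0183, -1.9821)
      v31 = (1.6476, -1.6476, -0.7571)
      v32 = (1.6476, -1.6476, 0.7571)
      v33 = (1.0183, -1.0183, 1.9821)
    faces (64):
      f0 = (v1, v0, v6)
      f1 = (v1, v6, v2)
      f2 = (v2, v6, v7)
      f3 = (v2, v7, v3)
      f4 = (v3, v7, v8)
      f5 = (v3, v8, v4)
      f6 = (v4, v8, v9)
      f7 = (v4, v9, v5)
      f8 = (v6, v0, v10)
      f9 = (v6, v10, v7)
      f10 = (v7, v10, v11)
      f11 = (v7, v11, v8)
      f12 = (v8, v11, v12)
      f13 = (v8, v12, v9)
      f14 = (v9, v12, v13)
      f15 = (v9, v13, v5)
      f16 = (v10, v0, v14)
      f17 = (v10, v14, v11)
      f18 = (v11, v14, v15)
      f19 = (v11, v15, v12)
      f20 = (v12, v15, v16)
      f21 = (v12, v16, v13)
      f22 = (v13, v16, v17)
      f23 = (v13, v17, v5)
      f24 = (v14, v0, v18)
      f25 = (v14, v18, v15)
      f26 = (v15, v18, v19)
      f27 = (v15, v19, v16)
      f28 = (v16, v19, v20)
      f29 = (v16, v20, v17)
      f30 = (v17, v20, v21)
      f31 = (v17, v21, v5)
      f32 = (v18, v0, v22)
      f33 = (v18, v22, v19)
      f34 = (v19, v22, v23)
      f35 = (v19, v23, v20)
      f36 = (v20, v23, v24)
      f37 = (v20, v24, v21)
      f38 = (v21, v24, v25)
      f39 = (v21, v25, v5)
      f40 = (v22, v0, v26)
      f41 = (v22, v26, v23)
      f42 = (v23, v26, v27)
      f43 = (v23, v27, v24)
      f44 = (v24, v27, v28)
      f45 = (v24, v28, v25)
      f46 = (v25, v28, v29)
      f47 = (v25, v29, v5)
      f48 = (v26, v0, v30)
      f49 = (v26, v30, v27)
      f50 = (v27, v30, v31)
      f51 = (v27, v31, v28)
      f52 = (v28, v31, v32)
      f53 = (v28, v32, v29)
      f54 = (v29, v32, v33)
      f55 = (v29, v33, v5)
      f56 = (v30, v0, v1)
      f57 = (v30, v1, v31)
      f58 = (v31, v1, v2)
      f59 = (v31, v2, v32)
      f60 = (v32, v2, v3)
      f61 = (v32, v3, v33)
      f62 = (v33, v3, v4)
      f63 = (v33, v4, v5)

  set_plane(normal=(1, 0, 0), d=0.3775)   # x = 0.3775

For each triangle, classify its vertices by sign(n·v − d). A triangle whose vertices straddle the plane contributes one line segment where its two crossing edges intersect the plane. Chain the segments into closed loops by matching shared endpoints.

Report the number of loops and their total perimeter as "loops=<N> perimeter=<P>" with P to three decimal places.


Straddling triangles (20 of 64):
  (v1,v0,v6) [+-+] → (0.3775, 0, -2.32735)–(0.3775, 0.3775, -2.27654)  len=0.3809
  (v4,v9,v5) [++-] → (0.3775, 0.3775, 2.27654)–(0.3775, 0, 2.32735)  len=0.3809
  (v6,v0,v10) [+--] → (0.3775, 0.3775, -2.27654)–(0.3775, 1.28373, -1.9821)  len=0.9529
  (v6,v10,v7) [+-+] → (0.3775, 1.28373, -1.9821)–(0.3775, 1.48764, -1.70143)  len=0.3469
  (v7,v10,v11) [+--] → (0.3775, 1.48764, -1.70143)–(0.3775, 2.17372, -0.7571)  len=1.1672
  (v7,v11,v8) [+-+] → (0.3775, 2.17372, -0.7571)–(0.3775, 2.17372, -0.410165)  len=0.3469
  (v8,v11,v12) [+--] → (0.3775, 2.17372, -0.410165)–(0.3775, 2.17372, 0.7571)  len=1.1673
  (v8,v12,v9) [+-+] → (0.3775, 2.17372, 0.7571)–(0.3775, 1.84379, 1.21123)  len=0.5613
  (v9,v12,v13) [+--] → (0.3775, 1.84379, 1.21123)–(0.3775, 1.28373, 1.9821)  len=0.9528
  (v9,v13,v5) [+--] → (0.3775, 1.28373, 1.9821)–(0.3775, 0.3775, 2.27654)  len=0.9529
  (v26,v0,v30) [--+] → (0.3775, -0.3775, -2.27654)–(0.3775, -1.28373, -1.9821)  len=0.9529
  (v26,v30,v27) [-+-] → (0.3775, -1.28373, -1.9821)–(0.3775, -1.84379, -1.21123)  len=0.9528
  (v27,v30,v31) [-++] → (0.3775, -1.84379, -1.21123)–(0.3775, -2.17372, -0.7571)  len=0.5613
  (v27,v31,v28) [-+-] → (0.3775, -2.17372, -0.7571)–(0.3775, -2.17372, 0.410165)  len=1.1673
  (v28,v31,v32) [-++] → (0.3775, -2.17372, 0.410165)–(0.3775, -2.17372, 0.7571)  len=0.3469
  (v28,v32,v29) [-+-] → (0.3775, -2.17372, 0.7571)–(0.3775, -1.48764, 1.70143)  len=1.1672
  (v29,v32,v33) [-++] → (0.3775, -1.48764, 1.70143)–(0.3775, -1.28373, 1.9821)  len=0.3469
  (v29,v33,v5) [-+-] → (0.3775, -1.28373, 1.9821)–(0.3775, -0.3775, 2.27654)  len=0.9529
  (v30,v0,v1) [+-+] → (0.3775, -0.3775, -2.27654)–(0.3775, 0, -2.32735)  len=0.3809
  (v33,v4,v5) [++-] → (0.3775, 0, 2.32735)–(0.3775, -0.3775, 2.27654)  len=0.3809

Chained into 1 loop(s):
  loop 1: 20 segments, perimeter = 14.4202
Total perimeter = 14.420

loops=1 perimeter=14.420


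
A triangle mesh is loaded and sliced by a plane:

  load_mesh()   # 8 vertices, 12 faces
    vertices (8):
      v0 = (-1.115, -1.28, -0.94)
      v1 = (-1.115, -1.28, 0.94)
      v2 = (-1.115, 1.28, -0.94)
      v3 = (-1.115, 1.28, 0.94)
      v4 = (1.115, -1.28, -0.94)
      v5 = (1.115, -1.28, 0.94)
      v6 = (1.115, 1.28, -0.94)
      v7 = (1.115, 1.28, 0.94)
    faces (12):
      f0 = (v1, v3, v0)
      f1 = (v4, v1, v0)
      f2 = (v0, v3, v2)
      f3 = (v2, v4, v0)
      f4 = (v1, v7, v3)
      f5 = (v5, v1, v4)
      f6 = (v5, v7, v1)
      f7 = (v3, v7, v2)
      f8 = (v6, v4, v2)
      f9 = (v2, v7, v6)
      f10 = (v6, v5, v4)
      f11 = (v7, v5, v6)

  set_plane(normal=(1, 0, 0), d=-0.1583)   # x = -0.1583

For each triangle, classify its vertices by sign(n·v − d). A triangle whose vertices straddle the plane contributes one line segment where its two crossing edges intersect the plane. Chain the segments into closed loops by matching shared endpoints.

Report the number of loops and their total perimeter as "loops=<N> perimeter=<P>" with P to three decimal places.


Straddling triangles (8 of 12):
  (v4,v1,v0) [+--] → (-0.1583, -1.28, 0.133455)–(-0.1583, -1.28, -0.94)  len=1.0735
  (v2,v4,v0) [-+-] → (-0.1583, 0.181726, -0.94)–(-0.1583, -1.28, -0.94)  len=1.4617
  (v1,v7,v3) [-+-] → (-0.1583, -0.181726, 0.94)–(-0.1583, 1.28, 0.94)  len=1.4617
  (v5,v1,v4) [+-+] → (-0.1583, -1.28, 0.94)–(-0.1583, -1.28, 0.133455)  len=0.8065
  (v5,v7,v1) [++-] → (-0.1583, -0.181726, 0.94)–(-0.1583, -1.28, 0.94)  len=1.0983
  (v3,v7,v2) [-+-] → (-0.1583, 1.28, 0.94)–(-0.1583, 1.28, -0.133455)  len=1.0735
  (v6,v4,v2) [++-] → (-0.1583, 0.181726, -0.94)–(-0.1583, 1.28, -0.94)  len=1.0983
  (v2,v7,v6) [-++] → (-0.1583, 1.28, -0.133455)–(-0.1583, 1.28, -0.94)  len=0.8065

Chained into 1 loop(s):
  loop 1: 8 segments, perimeter = 8.8800
Total perimeter = 8.880

loops=1 perimeter=8.880


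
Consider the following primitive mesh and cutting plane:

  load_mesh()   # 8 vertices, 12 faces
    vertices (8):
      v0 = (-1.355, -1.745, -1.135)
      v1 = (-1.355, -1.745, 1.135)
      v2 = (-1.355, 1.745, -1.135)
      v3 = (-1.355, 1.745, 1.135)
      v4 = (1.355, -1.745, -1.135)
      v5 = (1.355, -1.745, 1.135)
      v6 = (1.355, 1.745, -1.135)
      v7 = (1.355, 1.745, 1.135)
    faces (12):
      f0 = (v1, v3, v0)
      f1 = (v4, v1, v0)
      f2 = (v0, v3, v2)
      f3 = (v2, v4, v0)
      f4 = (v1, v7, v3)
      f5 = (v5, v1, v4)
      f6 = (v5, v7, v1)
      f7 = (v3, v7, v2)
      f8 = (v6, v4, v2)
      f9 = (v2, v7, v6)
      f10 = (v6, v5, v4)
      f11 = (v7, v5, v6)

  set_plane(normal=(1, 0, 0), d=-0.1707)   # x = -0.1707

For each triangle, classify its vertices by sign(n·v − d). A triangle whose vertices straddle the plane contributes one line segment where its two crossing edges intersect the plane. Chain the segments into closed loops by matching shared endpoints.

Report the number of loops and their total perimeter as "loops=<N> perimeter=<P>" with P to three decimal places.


Straddling triangles (8 of 12):
  (v4,v1,v0) [+--] → (-0.1707, -1.745, 0.142985)–(-0.1707, -1.745, -1.135)  len=1.2780
  (v2,v4,v0) [-+-] → (-0.1707, 0.219831, -1.135)–(-0.1707, -1.745, -1.135)  len=1.9648
  (v1,v7,v3) [-+-] → (-0.1707, -0.219831, 1.135)–(-0.1707, 1.745, 1.135)  len=1.9648
  (v5,v1,v4) [+-+] → (-0.1707, -1.745, 1.135)–(-0.1707, -1.745, 0.142985)  len=0.9920
  (v5,v7,v1) [++-] → (-0.1707, -0.219831, 1.135)–(-0.1707, -1.745, 1.135)  len=1.5252
  (v3,v7,v2) [-+-] → (-0.1707, 1.745, 1.135)–(-0.1707, 1.745, -0.142985)  len=1.2780
  (v6,v4,v2) [++-] → (-0.1707, 0.219831, -1.135)–(-0.1707, 1.745, -1.135)  len=1.5252
  (v2,v7,v6) [-++] → (-0.1707, 1.745, -0.142985)–(-0.1707, 1.745, -1.135)  len=0.9920

Chained into 1 loop(s):
  loop 1: 8 segments, perimeter = 11.5200
Total perimeter = 11.520

loops=1 perimeter=11.520


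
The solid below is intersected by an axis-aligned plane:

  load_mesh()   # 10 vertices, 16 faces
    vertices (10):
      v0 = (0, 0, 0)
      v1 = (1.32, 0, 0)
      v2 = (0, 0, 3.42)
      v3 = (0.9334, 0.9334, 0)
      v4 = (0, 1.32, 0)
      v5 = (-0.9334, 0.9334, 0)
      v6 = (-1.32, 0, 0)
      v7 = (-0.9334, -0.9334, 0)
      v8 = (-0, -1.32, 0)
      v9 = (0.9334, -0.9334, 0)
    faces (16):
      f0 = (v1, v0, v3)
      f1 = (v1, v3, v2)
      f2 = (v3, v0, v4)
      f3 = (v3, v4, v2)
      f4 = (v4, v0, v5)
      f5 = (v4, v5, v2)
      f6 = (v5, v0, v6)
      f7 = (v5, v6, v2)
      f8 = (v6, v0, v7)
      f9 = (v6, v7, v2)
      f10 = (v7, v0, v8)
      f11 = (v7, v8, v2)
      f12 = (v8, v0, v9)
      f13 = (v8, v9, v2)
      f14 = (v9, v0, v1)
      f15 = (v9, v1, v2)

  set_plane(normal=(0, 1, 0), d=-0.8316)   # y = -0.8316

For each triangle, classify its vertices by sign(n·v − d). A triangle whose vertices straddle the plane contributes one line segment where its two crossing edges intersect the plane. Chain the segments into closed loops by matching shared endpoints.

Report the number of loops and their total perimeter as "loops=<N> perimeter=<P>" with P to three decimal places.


loops=1 perimeter=5.190

Straddling triangles (8 of 16):
  (v6,v0,v7) [++-] → (-0.8316, -0.8316, 0)–(-0.975564, -0.8316, 0)  len=0.1440
  (v6,v7,v2) [+-+] → (-0.975564, -0.8316, 0)–(-0.8316, -0.8316, 0.372998)  len=0.3998
  (v7,v0,v8) [-+-] → (-0.8316, -0.8316, 0)–(0, -0.8316, 0)  len=0.8316
  (v7,v8,v2) [--+] → (0, -0.8316, 1.2654)–(-0.8316, -0.8316, 0.372998)  len=1.2198
  (v8,v0,v9) [-+-] → (0, -0.8316, 0)–(0.8316, -0.8316, 0)  len=0.8316
  (v8,v9,v2) [--+] → (0.8316, -0.8316, 0.372998)–(0, -0.8316, 1.2654)  len=1.2198
  (v9,v0,v1) [-++] → (0.8316, -0.8316, 0)–(0.975564, -0.8316, 0)  len=0.1440
  (v9,v1,v2) [-++] → (0.975564, -0.8316, 0)–(0.8316, -0.8316, 0.372998)  len=0.3998

Chained into 1 loop(s):
  loop 1: 8 segments, perimeter = 5.1904
Total perimeter = 5.190


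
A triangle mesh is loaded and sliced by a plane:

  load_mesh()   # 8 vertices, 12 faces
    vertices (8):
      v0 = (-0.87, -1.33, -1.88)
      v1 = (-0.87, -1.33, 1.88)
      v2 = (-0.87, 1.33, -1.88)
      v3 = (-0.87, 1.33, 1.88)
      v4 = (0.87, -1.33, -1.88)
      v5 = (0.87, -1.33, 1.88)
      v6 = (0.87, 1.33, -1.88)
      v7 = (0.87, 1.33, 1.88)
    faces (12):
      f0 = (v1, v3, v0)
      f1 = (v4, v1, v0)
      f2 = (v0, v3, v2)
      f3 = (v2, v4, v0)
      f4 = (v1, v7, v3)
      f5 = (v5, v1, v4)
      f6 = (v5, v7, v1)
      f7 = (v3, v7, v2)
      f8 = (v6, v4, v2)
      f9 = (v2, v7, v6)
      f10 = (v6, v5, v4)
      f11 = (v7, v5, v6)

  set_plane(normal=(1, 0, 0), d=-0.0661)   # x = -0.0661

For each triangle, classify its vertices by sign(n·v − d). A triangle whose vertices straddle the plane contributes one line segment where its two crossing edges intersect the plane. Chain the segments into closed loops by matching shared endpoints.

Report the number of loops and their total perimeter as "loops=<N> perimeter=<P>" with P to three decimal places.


Straddling triangles (8 of 12):
  (v4,v1,v0) [+--] → (-0.0661, -1.33, 0.142837)–(-0.0661, -1.33, -1.88)  len=2.0228
  (v2,v4,v0) [-+-] → (-0.0661, 0.101049, -1.88)–(-0.0661, -1.33, -1.88)  len=1.4310
  (v1,v7,v3) [-+-] → (-0.0661, -0.101049, 1.88)–(-0.0661, 1.33, 1.88)  len=1.4310
  (v5,v1,v4) [+-+] → (-0.0661, -1.33, 1.88)–(-0.0661, -1.33, 0.142837)  len=1.7372
  (v5,v7,v1) [++-] → (-0.0661, -0.101049, 1.88)–(-0.0661, -1.33, 1.88)  len=1.2290
  (v3,v7,v2) [-+-] → (-0.0661, 1.33, 1.88)–(-0.0661, 1.33, -0.142837)  len=2.0228
  (v6,v4,v2) [++-] → (-0.0661, 0.101049, -1.88)–(-0.0661, 1.33, -1.88)  len=1.2290
  (v2,v7,v6) [-++] → (-0.0661, 1.33, -0.142837)–(-0.0661, 1.33, -1.88)  len=1.7372

Chained into 1 loop(s):
  loop 1: 8 segments, perimeter = 12.8400
Total perimeter = 12.840

loops=1 perimeter=12.840


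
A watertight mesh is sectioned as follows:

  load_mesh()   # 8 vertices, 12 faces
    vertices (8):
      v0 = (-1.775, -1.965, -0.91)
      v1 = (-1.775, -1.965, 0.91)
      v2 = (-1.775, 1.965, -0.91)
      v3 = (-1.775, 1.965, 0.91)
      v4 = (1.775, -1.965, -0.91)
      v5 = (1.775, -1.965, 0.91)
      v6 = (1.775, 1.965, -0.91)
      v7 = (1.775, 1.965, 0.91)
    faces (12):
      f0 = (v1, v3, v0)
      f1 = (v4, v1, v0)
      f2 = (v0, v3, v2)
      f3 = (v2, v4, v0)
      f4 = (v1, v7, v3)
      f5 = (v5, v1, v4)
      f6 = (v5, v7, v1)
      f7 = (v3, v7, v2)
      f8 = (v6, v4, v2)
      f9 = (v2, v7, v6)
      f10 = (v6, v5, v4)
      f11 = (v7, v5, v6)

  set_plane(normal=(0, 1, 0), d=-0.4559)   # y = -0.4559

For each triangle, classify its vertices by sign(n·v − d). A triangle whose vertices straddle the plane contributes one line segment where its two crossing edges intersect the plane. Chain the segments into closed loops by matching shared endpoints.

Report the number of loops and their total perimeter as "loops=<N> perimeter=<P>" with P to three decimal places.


Straddling triangles (8 of 12):
  (v1,v3,v0) [-+-] → (-1.775, -0.4559, 0.91)–(-1.775, -0.4559, -0.211129)  len=1.1211
  (v0,v3,v2) [-++] → (-1.775, -0.4559, -0.211129)–(-1.775, -0.4559, -0.91)  len=0.6989
  (v2,v4,v0) [+--] → (0.411818, -0.4559, -0.91)–(-1.775, -0.4559, -0.91)  len=2.1868
  (v1,v7,v3) [-++] → (-0.411818, -0.4559, 0.91)–(-1.775, -0.4559, 0.91)  len=1.3632
  (v5,v7,v1) [-+-] → (1.775, -0.4559, 0.91)–(-0.411818, -0.4559, 0.91)  len=2.1868
  (v6,v4,v2) [+-+] → (1.775, -0.4559, -0.91)–(0.411818, -0.4559, -0.91)  len=1.3632
  (v6,v5,v4) [+--] → (1.775, -0.4559, 0.211129)–(1.775, -0.4559, -0.91)  len=1.1211
  (v7,v5,v6) [+-+] → (1.775, -0.4559, 0.91)–(1.775, -0.4559, 0.211129)  len=0.6989

Chained into 1 loop(s):
  loop 1: 8 segments, perimeter = 10.7400
Total perimeter = 10.740

loops=1 perimeter=10.740


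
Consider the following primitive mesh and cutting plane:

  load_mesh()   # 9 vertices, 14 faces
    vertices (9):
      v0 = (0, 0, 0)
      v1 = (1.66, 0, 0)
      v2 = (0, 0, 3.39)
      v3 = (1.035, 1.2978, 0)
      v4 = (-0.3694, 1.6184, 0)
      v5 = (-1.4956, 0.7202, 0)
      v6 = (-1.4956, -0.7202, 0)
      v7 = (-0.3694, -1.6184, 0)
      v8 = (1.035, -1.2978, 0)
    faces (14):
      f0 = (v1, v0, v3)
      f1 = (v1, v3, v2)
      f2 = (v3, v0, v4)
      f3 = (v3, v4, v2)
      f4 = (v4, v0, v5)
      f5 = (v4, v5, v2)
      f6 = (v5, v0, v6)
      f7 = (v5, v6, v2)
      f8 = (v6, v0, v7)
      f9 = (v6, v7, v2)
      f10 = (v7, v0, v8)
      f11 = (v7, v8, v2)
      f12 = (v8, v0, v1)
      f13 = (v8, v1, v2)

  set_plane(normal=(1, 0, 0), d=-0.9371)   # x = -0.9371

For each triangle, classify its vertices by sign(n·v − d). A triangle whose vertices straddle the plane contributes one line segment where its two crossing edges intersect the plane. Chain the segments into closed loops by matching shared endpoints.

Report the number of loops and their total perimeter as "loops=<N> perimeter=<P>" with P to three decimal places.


loops=1 perimeter=6.141

Straddling triangles (6 of 14):
  (v4,v0,v5) [++-] → (-0.9371, 0.451257, 0)–(-0.9371, 1.16563, 0)  len=0.7144
  (v4,v5,v2) [+-+] → (-0.9371, 1.16563, 0)–(-0.9371, 0.451257, 1.26592)  len=1.4536
  (v5,v0,v6) [-+-] → (-0.9371, 0.451257, 0)–(-0.9371, -0.451257, 0)  len=0.9025
  (v5,v6,v2) [--+] → (-0.9371, -0.451257, 1.26592)–(-0.9371, 0.451257, 1.26592)  len=0.9025
  (v6,v0,v7) [-++] → (-0.9371, -0.451257, 0)–(-0.9371, -1.16563, 0)  len=0.7144
  (v6,v7,v2) [-++] → (-0.9371, -1.16563, 0)–(-0.9371, -0.451257, 1.26592)  len=1.4536

Chained into 1 loop(s):
  loop 1: 6 segments, perimeter = 6.1409
Total perimeter = 6.141


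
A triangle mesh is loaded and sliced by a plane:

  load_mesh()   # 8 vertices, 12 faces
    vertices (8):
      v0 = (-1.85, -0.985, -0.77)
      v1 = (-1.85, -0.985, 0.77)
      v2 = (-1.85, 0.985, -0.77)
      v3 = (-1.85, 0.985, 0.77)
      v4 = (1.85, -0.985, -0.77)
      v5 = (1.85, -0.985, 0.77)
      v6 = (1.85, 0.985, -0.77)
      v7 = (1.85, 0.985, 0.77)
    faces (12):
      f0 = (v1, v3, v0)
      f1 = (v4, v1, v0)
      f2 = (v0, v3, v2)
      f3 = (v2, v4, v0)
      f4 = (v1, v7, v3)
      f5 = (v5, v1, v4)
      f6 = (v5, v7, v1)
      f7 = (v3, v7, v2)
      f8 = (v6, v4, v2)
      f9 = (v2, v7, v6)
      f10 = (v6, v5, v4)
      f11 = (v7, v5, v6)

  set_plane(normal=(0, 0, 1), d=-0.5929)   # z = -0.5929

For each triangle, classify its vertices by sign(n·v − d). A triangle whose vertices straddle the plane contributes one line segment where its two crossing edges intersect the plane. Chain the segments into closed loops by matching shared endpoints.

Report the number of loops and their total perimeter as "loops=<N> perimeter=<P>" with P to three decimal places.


Straddling triangles (8 of 12):
  (v1,v3,v0) [++-] → (-1.85, -0.75845, -0.5929)–(-1.85, -0.985, -0.5929)  len=0.2266
  (v4,v1,v0) [-+-] → (1.4245, -0.985, -0.5929)–(-1.85, -0.985, -0.5929)  len=3.2745
  (v0,v3,v2) [-+-] → (-1.85, -0.75845, -0.5929)–(-1.85, 0.985, -0.5929)  len=1.7434
  (v5,v1,v4) [++-] → (1.4245, -0.985, -0.5929)–(1.85, -0.985, -0.5929)  len=0.4255
  (v3,v7,v2) [++-] → (-1.4245, 0.985, -0.5929)–(-1.85, 0.985, -0.5929)  len=0.4255
  (v2,v7,v6) [-+-] → (-1.4245, 0.985, -0.5929)–(1.85, 0.985, -0.5929)  len=3.2745
  (v6,v5,v4) [-+-] → (1.85, 0.75845, -0.5929)–(1.85, -0.985, -0.5929)  len=1.7434
  (v7,v5,v6) [++-] → (1.85, 0.75845, -0.5929)–(1.85, 0.985, -0.5929)  len=0.2266

Chained into 1 loop(s):
  loop 1: 8 segments, perimeter = 11.3400
Total perimeter = 11.340

loops=1 perimeter=11.340


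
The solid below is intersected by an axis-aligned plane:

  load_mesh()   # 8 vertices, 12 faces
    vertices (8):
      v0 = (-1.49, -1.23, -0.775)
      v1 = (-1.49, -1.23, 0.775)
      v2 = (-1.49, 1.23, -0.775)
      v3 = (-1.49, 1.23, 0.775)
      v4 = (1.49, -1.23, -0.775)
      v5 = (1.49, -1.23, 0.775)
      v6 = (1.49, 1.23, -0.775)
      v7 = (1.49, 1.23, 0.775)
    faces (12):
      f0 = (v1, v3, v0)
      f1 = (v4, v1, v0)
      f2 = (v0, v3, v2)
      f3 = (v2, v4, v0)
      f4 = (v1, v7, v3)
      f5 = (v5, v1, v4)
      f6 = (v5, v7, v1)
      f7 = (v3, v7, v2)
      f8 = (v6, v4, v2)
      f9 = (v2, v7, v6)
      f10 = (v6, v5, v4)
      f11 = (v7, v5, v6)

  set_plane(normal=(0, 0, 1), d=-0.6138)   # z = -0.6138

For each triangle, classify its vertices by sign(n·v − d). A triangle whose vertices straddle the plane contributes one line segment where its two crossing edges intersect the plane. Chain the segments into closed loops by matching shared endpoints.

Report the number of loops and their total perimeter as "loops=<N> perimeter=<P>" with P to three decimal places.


loops=1 perimeter=10.880

Straddling triangles (8 of 12):
  (v1,v3,v0) [++-] → (-1.49, -0.97416, -0.6138)–(-1.49, -1.23, -0.6138)  len=0.2558
  (v4,v1,v0) [-+-] → (1.18008, -1.23, -0.6138)–(-1.49, -1.23, -0.6138)  len=2.6701
  (v0,v3,v2) [-+-] → (-1.49, -0.97416, -0.6138)–(-1.49, 1.23, -0.6138)  len=2.2042
  (v5,v1,v4) [++-] → (1.18008, -1.23, -0.6138)–(1.49, -1.23, -0.6138)  len=0.3099
  (v3,v7,v2) [++-] → (-1.18008, 1.23, -0.6138)–(-1.49, 1.23, -0.6138)  len=0.3099
  (v2,v7,v6) [-+-] → (-1.18008, 1.23, -0.6138)–(1.49, 1.23, -0.6138)  len=2.6701
  (v6,v5,v4) [-+-] → (1.49, 0.97416, -0.6138)–(1.49, -1.23, -0.6138)  len=2.2042
  (v7,v5,v6) [++-] → (1.49, 0.97416, -0.6138)–(1.49, 1.23, -0.6138)  len=0.2558

Chained into 1 loop(s):
  loop 1: 8 segments, perimeter = 10.8800
Total perimeter = 10.880


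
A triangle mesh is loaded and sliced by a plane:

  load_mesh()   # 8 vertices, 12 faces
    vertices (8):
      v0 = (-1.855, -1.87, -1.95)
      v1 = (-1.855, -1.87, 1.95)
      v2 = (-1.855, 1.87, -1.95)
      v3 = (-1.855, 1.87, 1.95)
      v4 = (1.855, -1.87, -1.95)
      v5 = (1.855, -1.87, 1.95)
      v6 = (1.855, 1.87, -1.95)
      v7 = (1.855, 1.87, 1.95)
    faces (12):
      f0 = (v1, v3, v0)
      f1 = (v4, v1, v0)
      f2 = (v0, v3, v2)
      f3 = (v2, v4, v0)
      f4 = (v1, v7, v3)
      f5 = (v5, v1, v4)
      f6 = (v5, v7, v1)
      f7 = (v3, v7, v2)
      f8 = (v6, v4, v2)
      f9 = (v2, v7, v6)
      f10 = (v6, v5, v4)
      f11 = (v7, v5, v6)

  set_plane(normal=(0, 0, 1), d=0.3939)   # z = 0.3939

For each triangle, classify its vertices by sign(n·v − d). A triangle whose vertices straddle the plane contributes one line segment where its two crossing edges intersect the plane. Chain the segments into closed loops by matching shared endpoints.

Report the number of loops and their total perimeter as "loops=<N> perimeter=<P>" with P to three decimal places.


loops=1 perimeter=14.900

Straddling triangles (8 of 12):
  (v1,v3,v0) [++-] → (-1.855, 0.37774, 0.3939)–(-1.855, -1.87, 0.3939)  len=2.2477
  (v4,v1,v0) [-+-] → (-0.37471, -1.87, 0.3939)–(-1.855, -1.87, 0.3939)  len=1.4803
  (v0,v3,v2) [-+-] → (-1.855, 0.37774, 0.3939)–(-1.855, 1.87, 0.3939)  len=1.4923
  (v5,v1,v4) [++-] → (-0.37471, -1.87, 0.3939)–(1.855, -1.87, 0.3939)  len=2.2297
  (v3,v7,v2) [++-] → (0.37471, 1.87, 0.3939)–(-1.855, 1.87, 0.3939)  len=2.2297
  (v2,v7,v6) [-+-] → (0.37471, 1.87, 0.3939)–(1.855, 1.87, 0.3939)  len=1.4803
  (v6,v5,v4) [-+-] → (1.855, -0.37774, 0.3939)–(1.855, -1.87, 0.3939)  len=1.4923
  (v7,v5,v6) [++-] → (1.855, -0.37774, 0.3939)–(1.855, 1.87, 0.3939)  len=2.2477

Chained into 1 loop(s):
  loop 1: 8 segments, perimeter = 14.9000
Total perimeter = 14.900


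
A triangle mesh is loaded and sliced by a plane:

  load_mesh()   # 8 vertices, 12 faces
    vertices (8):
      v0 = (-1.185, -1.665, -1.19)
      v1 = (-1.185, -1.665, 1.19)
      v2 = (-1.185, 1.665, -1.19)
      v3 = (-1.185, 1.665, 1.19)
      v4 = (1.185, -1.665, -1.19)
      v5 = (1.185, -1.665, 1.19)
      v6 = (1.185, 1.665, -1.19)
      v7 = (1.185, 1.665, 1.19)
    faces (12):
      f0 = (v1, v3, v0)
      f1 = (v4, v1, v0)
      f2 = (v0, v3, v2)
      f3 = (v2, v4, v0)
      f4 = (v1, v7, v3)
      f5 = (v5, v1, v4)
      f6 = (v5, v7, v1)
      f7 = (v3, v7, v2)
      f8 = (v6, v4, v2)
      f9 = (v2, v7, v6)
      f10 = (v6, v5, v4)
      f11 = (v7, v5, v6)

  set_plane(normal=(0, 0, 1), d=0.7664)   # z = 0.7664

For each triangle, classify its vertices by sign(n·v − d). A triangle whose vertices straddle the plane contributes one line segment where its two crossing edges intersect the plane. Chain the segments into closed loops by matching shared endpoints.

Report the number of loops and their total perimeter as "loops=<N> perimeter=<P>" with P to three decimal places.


loops=1 perimeter=11.400

Straddling triangles (8 of 12):
  (v1,v3,v0) [++-] → (-1.185, 1.07232, 0.7664)–(-1.185, -1.665, 0.7664)  len=2.7373
  (v4,v1,v0) [-+-] → (-0.76318, -1.665, 0.7664)–(-1.185, -1.665, 0.7664)  len=0.4218
  (v0,v3,v2) [-+-] → (-1.185, 1.07232, 0.7664)–(-1.185, 1.665, 0.7664)  len=0.5927
  (v5,v1,v4) [++-] → (-0.76318, -1.665, 0.7664)–(1.185, -1.665, 0.7664)  len=1.9482
  (v3,v7,v2) [++-] → (0.76318, 1.665, 0.7664)–(-1.185, 1.665, 0.7664)  len=1.9482
  (v2,v7,v6) [-+-] → (0.76318, 1.665, 0.7664)–(1.185, 1.665, 0.7664)  len=0.4218
  (v6,v5,v4) [-+-] → (1.185, -1.07232, 0.7664)–(1.185, -1.665, 0.7664)  len=0.5927
  (v7,v5,v6) [++-] → (1.185, -1.07232, 0.7664)–(1.185, 1.665, 0.7664)  len=2.7373

Chained into 1 loop(s):
  loop 1: 8 segments, perimeter = 11.4000
Total perimeter = 11.400
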